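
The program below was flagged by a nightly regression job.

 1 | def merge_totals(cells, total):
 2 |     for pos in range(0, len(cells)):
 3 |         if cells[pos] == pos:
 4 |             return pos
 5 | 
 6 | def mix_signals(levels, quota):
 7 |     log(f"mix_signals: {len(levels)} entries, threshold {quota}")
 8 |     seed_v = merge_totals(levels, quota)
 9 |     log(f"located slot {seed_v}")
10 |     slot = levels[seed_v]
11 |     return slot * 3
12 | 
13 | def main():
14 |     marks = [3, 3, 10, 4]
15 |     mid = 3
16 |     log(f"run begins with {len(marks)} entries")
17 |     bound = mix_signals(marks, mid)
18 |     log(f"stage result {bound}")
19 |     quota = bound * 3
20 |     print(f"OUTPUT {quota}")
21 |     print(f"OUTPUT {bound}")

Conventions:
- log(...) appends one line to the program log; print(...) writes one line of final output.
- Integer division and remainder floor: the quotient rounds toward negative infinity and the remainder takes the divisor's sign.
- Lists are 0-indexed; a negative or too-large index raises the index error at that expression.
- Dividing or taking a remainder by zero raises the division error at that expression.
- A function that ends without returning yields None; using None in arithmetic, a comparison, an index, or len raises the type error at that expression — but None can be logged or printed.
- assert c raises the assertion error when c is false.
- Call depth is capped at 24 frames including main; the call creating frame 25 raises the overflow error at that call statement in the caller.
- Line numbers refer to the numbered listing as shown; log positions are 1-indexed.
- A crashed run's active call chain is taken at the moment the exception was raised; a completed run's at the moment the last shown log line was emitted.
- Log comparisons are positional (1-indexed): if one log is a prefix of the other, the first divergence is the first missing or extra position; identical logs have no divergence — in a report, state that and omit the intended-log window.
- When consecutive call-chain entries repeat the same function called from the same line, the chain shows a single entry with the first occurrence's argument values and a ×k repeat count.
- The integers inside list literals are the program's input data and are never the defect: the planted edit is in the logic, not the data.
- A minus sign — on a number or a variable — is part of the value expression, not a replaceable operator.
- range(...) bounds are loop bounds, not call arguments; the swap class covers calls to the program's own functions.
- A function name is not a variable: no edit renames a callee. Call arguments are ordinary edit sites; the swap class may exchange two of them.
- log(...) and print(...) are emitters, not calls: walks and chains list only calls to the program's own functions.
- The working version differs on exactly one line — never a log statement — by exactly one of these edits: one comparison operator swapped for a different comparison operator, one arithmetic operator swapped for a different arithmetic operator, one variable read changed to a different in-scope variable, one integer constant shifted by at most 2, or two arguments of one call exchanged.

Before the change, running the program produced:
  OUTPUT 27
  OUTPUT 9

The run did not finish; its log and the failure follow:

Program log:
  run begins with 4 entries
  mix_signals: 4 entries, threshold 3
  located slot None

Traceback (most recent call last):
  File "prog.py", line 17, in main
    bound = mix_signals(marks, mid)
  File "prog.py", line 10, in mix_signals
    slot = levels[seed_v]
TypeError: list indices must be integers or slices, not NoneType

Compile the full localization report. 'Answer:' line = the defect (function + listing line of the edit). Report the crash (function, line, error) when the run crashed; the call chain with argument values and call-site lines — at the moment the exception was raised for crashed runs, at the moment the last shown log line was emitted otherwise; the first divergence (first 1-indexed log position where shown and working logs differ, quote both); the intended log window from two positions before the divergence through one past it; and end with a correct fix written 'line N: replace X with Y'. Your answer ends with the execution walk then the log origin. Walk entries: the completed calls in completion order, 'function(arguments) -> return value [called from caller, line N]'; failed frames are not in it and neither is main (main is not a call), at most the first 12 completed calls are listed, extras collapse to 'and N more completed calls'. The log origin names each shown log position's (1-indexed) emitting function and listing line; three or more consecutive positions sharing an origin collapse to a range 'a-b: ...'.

Answer: the defect is in merge_totals at line 3.
Core observation: Position 3 is the first bad log line: 'located slot None' should read 'located slot 0'.
Crash: mix_signals, line 10, TypeError.
Call chain: main -> mix_signals([3, 3, 10, 4], 3) (called at line 17).
First divergence: position 3 — the shown line 'located slot None' should read 'located slot 0'.
Intended log window:
  1: run begins with 4 entries
  2: mix_signals: 4 entries, threshold 3
  3: located slot 0
  4: stage result 9
Execution walk:
  merge_totals([3, 3, 10, 4], 3) -> None  [called from mix_signals, line 8]
Log origins:
  1: from main, line 16
  2: from mix_signals, line 7
  3: from mix_signals, line 9
A correct fix: line 3: replace `cells[pos] == pos` with `cells[pos] == total`.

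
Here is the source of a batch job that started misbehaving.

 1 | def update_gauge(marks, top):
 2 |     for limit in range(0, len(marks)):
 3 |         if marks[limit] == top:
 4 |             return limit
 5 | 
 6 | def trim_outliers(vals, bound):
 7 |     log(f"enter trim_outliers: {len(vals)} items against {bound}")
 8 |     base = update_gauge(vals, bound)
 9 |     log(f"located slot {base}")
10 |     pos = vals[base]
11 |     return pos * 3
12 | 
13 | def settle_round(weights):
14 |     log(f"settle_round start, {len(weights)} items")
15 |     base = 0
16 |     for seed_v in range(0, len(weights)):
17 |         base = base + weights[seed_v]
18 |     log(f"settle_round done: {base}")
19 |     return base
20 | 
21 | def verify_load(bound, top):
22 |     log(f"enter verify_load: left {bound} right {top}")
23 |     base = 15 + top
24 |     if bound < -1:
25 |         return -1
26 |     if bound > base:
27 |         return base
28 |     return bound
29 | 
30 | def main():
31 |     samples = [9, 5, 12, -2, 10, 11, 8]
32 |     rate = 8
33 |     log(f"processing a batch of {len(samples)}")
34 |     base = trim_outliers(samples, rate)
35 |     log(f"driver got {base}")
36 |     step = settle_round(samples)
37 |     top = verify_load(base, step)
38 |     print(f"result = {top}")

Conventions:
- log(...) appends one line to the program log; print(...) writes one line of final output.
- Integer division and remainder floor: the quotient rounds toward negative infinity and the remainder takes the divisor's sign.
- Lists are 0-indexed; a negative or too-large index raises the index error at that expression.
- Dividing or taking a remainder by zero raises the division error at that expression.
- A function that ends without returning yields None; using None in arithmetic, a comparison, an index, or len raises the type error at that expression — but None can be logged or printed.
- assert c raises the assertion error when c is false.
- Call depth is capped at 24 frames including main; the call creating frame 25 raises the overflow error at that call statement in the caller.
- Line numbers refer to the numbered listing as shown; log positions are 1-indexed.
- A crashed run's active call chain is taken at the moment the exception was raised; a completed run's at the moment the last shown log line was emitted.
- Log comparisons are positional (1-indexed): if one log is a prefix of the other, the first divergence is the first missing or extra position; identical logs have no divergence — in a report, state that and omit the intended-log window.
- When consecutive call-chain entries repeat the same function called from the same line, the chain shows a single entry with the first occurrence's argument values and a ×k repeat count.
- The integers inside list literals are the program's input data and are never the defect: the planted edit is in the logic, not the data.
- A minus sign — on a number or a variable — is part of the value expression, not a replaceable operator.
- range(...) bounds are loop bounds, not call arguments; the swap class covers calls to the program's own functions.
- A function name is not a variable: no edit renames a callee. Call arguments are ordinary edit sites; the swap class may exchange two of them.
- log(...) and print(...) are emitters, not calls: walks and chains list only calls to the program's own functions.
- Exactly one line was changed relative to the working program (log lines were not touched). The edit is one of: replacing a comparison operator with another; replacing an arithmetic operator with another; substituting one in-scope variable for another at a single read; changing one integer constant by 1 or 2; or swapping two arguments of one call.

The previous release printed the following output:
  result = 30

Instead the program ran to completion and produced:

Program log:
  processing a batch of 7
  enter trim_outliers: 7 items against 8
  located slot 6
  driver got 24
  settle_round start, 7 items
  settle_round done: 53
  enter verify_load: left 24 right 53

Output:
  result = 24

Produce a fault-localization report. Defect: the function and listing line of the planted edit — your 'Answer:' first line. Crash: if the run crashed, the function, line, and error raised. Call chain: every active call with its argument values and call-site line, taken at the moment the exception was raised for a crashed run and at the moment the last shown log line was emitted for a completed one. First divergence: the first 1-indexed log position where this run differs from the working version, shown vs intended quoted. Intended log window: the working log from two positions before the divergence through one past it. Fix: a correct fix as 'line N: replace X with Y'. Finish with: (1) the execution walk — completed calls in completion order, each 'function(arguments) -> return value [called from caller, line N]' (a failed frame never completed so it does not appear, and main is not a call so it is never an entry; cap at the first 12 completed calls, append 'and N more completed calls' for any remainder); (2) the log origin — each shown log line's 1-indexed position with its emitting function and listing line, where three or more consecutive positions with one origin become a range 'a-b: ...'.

Answer: the defect is in main at line 32.
Core observation: Position 2 is the first bad log line: 'enter trim_outliers: 7 items against 8' should read 'enter trim_outliers: 7 items against 10'.
Call chain: main -> verify_load(24, 53) (called at line 37).
First divergence: position 2 — shown 'enter trim_outliers: 7 items against 8', intended 'enter trim_outliers: 7 items against 10'.
Intended log window:
  1: processing a batch of 7
  2: enter trim_outliers: 7 items against 10
  3: located slot 4
Execution walk:
  update_gauge([9, 5, 12, -2, 10, 11, 8], 8) -> 6  [called from trim_outliers, line 8]
  trim_outliers([9, 5, 12, -2, 10, 11, 8], 8) -> 24  [called from main, line 34]
  settle_round([9, 5, 12, -2, 10, 11, 8]) -> 53  [called from main, line 36]
  verify_load(24, 53) -> 24  [called from main, line 37]
Log origins:
  1: from main, line 33
  2: from trim_outliers, line 7
  3: from trim_outliers, line 9
  4: from main, line 35
  5: from settle_round, line 14
  6: from settle_round, line 18
  7: from verify_load, line 22
A correct fix: line 32: replace `8` with `10`.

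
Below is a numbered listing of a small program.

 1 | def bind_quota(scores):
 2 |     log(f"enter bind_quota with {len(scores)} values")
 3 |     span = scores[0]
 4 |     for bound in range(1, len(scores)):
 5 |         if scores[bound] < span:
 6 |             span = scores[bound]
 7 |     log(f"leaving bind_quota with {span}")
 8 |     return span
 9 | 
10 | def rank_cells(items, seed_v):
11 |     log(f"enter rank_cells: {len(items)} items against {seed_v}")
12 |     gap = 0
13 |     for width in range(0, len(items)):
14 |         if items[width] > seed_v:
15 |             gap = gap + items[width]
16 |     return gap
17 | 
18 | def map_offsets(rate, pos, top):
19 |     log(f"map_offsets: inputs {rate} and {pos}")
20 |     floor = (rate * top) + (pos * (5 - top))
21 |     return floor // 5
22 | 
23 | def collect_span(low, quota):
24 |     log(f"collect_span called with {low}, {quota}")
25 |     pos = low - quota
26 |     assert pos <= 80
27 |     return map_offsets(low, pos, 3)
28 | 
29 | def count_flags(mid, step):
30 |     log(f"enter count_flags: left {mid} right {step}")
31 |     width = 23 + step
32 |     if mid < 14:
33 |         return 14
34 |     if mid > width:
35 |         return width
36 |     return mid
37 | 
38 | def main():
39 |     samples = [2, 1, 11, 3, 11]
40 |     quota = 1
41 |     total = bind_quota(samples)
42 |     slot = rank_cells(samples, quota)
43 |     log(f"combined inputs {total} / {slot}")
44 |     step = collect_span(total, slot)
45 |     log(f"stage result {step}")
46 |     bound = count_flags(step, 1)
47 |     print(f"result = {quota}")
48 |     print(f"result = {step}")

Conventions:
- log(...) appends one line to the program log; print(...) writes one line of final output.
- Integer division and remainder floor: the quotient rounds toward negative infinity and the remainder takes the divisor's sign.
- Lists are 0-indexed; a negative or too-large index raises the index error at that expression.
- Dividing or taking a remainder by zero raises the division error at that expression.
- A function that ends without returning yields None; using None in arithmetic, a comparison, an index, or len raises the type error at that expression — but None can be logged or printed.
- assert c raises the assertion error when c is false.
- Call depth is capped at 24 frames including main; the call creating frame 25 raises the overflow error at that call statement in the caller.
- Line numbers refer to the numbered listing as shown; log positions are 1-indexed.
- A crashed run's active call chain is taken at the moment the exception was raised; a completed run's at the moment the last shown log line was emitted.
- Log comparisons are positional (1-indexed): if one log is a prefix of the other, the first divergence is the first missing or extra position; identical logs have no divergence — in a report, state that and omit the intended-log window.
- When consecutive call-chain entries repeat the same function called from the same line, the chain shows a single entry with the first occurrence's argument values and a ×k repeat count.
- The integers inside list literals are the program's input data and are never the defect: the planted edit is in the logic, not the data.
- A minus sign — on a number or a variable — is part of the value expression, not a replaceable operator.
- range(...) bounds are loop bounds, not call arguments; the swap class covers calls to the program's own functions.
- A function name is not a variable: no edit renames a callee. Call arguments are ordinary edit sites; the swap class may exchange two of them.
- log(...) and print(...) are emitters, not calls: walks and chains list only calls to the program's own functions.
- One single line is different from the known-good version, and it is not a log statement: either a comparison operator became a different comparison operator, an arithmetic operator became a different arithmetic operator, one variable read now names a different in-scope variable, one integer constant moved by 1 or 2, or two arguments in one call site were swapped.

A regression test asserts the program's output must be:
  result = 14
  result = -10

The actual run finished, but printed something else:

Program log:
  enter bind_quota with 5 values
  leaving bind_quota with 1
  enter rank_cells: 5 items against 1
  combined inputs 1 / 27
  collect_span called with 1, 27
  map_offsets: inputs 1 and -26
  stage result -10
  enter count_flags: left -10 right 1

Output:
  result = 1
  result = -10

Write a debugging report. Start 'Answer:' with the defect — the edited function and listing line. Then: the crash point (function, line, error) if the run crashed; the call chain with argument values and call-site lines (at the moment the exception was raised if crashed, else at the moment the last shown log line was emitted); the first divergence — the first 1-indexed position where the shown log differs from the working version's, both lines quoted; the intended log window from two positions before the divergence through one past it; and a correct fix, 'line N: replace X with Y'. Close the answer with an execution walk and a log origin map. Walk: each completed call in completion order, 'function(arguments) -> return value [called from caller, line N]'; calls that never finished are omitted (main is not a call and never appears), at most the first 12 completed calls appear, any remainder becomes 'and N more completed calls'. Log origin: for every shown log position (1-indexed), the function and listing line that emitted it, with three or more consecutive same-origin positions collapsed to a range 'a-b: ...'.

Answer: the defect is in main at line 47.
Key observation: Nothing in the log betrays the bug — only the output does.
Call chain: main -> count_flags(-10, 1) (called at line 46).
First divergence: there is none — every log position agrees.
Execution walk:
  bind_quota([2, 1, 11, 3, 11]) -> 1  [called from main, line 41]
  rank_cells([2, 1, 11, 3, 11], 1) -> 27  [called from main, line 42]
  map_offsets(1, -26, 3) -> -10  [called from collect_span, line 27]
  collect_span(1, 27) -> -10  [called from main, line 44]
  count_flags(-10, 1) -> 14  [called from main, line 46]
Origin of each log line:
  1: emitted by bind_quota (line 2)
  2: emitted by bind_quota (line 7)
  3: emitted by rank_cells (line 11)
  4: emitted by main (line 43)
  5: emitted by collect_span (line 24)
  6: emitted by map_offsets (line 19)
  7: emitted by main (line 45)
  8: emitted by count_flags (line 30)
A correct fix: line 47: replace `quota` with `bound`.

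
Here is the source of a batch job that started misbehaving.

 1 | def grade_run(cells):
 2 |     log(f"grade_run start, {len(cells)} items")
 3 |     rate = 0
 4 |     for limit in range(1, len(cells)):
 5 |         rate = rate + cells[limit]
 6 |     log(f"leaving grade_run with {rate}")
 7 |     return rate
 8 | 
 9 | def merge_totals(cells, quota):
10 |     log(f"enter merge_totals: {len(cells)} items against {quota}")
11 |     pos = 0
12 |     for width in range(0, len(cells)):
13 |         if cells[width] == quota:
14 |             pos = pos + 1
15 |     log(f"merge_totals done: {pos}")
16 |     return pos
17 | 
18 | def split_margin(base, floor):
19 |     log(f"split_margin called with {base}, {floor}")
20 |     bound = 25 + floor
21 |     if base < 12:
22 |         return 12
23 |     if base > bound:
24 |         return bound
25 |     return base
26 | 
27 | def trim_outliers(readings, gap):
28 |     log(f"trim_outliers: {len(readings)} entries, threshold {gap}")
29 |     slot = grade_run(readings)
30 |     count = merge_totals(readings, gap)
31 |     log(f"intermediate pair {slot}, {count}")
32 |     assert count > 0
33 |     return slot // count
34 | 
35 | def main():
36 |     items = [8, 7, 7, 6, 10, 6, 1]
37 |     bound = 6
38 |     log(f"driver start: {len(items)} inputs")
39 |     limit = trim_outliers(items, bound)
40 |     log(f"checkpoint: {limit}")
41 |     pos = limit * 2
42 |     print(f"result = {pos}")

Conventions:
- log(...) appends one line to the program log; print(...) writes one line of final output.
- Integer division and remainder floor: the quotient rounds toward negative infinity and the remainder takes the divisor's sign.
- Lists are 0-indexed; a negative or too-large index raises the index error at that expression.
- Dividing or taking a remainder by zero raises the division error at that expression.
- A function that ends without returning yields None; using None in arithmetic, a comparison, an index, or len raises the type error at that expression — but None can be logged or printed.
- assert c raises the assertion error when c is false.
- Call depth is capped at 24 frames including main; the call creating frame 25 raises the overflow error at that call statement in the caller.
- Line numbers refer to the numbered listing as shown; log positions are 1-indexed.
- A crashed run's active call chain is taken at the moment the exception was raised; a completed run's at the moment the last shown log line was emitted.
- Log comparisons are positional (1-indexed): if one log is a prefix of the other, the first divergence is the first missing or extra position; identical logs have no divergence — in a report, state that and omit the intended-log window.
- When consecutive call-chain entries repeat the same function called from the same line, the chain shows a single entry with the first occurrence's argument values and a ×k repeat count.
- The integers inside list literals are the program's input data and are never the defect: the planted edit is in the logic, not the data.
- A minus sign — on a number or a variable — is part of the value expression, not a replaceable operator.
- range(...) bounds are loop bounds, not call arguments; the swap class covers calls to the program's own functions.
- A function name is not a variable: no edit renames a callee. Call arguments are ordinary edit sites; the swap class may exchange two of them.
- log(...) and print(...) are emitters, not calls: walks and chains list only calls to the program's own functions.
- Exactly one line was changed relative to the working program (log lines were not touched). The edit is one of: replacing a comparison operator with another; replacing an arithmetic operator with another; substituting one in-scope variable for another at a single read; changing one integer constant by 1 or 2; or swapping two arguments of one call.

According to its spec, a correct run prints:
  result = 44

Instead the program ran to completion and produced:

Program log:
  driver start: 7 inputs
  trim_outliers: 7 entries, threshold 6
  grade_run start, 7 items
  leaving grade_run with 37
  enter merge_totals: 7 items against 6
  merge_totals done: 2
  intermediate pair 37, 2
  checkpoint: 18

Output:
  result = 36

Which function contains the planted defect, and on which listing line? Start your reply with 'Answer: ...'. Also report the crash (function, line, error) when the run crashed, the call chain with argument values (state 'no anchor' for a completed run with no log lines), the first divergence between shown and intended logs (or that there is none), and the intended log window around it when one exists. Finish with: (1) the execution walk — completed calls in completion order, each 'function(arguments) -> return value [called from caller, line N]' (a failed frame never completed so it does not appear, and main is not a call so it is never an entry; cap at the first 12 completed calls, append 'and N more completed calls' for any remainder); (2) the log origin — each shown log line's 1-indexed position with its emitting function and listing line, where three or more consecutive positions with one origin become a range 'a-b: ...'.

Answer: the defect is in grade_run at line 4.
Key observation: The log first diverges at position 4: the faulty run prints 'leaving grade_run with 37' where the working version prints 'leaving grade_run with 45'.
Call chain: main.
First divergence: position 4 — shown 'leaving grade_run with 37', intended 'leaving grade_run with 45'.
Intended log window:
  2: trim_outliers: 7 entries, threshold 6
  3: grade_run start, 7 items
  4: leaving grade_run with 45
  5: enter merge_totals: 7 items against 6
Execution walk:
  grade_run([8, 7, 7, 6, 10, 6, 1]) -> 37  [called from trim_outliers, line 29]
  merge_totals([8, 7, 7, 6, 10, 6, 1], 6) -> 2  [called from trim_outliers, line 30]
  trim_outliers([8, 7, 7, 6, 10, 6, 1], 6) -> 18  [called from main, line 39]
Origin of each log line:
  1: logged in main at line 38
  2: logged in trim_outliers at line 28
  3: logged in grade_run at line 2
  4: logged in grade_run at line 6
  5: logged in merge_totals at line 10
  6: logged in merge_totals at line 15
  7: logged in trim_outliers at line 31
  8: logged in main at line 40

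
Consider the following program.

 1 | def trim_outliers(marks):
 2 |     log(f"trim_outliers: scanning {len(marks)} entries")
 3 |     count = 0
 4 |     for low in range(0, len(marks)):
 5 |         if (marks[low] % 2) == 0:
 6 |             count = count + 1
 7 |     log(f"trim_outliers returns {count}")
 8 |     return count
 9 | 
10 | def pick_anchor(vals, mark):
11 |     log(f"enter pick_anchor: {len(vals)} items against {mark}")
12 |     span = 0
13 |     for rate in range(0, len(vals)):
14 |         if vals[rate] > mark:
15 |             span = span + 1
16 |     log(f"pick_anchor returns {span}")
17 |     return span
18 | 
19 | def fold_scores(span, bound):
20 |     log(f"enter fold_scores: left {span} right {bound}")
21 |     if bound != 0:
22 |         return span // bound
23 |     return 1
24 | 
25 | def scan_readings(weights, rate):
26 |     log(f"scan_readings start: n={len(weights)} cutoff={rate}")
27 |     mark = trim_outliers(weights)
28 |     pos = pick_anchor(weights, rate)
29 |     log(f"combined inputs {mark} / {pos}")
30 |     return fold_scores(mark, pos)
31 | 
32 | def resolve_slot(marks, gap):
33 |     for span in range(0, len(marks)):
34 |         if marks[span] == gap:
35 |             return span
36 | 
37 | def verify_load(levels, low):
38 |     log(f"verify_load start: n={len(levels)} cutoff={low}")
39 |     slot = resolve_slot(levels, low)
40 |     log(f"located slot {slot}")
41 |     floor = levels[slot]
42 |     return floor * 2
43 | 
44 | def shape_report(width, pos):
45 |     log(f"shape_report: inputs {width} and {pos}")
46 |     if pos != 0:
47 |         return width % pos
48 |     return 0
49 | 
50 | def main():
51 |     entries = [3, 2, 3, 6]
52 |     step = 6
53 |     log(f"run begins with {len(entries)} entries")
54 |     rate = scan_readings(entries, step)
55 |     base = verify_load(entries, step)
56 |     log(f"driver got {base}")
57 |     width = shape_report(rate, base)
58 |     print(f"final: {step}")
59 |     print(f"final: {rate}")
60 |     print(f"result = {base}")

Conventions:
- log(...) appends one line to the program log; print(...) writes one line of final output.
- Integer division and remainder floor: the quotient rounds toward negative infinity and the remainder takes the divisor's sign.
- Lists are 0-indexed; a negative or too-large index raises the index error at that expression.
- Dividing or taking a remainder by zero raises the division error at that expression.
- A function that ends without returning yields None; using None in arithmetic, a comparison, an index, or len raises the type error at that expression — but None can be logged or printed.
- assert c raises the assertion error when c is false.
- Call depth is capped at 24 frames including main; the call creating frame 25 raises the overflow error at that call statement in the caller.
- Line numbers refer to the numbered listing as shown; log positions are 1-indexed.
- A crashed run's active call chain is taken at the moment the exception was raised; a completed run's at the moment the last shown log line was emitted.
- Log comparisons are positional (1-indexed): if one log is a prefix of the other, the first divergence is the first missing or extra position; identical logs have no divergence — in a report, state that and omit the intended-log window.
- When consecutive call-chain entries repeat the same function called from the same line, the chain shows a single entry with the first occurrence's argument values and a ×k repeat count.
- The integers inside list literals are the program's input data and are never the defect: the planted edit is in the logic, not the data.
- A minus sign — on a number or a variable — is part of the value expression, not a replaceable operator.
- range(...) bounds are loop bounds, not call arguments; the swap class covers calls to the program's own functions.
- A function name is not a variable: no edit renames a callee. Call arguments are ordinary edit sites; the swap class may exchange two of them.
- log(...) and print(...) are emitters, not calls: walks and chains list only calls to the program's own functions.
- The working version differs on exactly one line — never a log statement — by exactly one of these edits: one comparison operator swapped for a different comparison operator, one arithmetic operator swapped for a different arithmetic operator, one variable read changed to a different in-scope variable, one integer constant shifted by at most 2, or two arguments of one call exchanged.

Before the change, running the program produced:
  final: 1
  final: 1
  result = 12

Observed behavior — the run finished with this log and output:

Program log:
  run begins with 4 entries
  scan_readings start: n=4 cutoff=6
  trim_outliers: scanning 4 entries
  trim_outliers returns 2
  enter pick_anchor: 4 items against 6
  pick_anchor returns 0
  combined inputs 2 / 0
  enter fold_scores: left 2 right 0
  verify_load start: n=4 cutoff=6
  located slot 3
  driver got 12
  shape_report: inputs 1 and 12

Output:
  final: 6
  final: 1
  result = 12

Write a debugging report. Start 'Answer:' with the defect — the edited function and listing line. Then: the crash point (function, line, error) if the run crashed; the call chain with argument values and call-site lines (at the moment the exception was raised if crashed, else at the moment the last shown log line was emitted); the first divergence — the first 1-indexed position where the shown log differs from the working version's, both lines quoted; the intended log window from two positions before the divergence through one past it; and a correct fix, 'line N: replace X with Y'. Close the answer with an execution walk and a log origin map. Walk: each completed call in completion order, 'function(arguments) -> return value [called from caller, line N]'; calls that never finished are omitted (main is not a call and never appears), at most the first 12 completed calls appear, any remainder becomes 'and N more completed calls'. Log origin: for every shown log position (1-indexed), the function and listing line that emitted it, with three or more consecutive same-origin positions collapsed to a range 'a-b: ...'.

Answer: the defect is in main at line 58.
Key observation: Nothing in the log betrays the bug — only the output does.
Call chain: main -> shape_report(1, 12) (called at line 57).
First divergence: none; the two logs match at every position.
Execution walk:
  trim_outliers([3, 2, 3, 6]) -> 2  [called from scan_readings, line 27]
  pick_anchor([3, 2, 3, 6], 6) -> 0  [called from scan_readings, line 28]
  fold_scores(2, 0) -> 1  [called from scan_readings, line 30]
  scan_readings([3, 2, 3, 6], 6) -> 1  [called from main, line 54]
  resolve_slot([3, 2, 3, 6], 6) -> 3  [called from verify_load, line 39]
  verify_load([3, 2, 3, 6], 6) -> 12  [called from main, line 55]
  shape_report(1, 12) -> 1  [called from main, line 57]
Log line origins:
  1: from main, line 53
  2: from scan_readings, line 26
  3: from trim_outliers, line 2
  4: from trim_outliers, line 7
  5: from pick_anchor, line 11
  6: from pick_anchor, line 16
  7: from scan_readings, line 29
  8: from fold_scores, line 20
  9: from verify_load, line 38
  10: from verify_load, line 40
  11: from main, line 56
  12: from shape_report, line 45
A correct fix: line 58: replace `step` with `width`.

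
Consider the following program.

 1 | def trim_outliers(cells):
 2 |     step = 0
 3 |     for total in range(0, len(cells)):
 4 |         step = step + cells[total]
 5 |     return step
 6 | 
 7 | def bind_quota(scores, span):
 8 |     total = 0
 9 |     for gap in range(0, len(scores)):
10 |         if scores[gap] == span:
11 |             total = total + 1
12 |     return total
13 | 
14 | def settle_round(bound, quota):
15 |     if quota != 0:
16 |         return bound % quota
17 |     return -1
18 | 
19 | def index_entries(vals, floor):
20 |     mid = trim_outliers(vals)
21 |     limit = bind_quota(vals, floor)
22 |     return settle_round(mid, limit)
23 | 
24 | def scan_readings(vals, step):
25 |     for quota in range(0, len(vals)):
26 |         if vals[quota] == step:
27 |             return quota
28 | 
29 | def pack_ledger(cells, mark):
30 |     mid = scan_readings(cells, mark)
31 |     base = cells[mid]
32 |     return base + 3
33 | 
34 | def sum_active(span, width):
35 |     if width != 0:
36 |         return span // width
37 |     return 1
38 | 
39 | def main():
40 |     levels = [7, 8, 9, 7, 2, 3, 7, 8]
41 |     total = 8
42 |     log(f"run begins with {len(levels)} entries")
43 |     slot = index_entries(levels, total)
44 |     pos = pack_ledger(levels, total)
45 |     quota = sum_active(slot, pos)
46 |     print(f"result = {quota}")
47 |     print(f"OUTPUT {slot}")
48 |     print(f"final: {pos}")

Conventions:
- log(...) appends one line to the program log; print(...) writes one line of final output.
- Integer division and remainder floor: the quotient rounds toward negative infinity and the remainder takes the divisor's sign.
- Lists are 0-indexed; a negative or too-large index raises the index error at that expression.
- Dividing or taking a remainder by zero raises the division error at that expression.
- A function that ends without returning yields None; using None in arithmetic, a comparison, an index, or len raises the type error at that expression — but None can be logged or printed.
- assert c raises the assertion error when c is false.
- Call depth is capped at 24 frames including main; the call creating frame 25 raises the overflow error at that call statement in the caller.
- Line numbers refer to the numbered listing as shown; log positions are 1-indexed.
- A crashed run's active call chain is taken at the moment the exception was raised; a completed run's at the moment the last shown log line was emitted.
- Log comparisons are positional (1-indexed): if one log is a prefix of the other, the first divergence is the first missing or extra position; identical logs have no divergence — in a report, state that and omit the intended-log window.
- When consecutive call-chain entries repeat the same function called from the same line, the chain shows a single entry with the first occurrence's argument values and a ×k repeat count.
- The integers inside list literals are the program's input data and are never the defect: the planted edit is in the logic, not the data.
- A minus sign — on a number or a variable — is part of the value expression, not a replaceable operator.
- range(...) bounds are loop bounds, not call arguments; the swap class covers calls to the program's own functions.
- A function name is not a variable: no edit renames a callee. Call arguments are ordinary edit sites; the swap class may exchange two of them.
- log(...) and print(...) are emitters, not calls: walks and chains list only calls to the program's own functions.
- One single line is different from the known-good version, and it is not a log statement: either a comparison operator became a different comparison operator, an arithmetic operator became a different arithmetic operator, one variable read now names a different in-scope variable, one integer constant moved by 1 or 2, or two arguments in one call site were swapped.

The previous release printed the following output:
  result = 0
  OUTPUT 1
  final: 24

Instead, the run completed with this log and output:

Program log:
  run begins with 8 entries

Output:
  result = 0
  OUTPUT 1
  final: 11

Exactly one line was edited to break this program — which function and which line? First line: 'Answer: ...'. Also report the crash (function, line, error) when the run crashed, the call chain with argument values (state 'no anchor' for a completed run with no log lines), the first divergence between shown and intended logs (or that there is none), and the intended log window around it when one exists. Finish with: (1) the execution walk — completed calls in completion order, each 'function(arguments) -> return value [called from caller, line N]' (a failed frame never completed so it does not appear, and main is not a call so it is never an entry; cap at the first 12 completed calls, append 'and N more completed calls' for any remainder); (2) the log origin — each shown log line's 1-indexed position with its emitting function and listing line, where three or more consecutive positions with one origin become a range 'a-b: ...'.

Answer: the defect is in pack_ledger at line 32.
Key fact: The two runs log identically and part ways only at the printed values.
Call chain: main.
First divergence: none; the two logs match at every position.
Execution walk:
  trim_outliers([7, 8, 9, 7, 2, 3, 7, 8]) -> 51  [called from index_entries, line 20]
  bind_quota([7, 8, 9, 7, 2, 3, 7, 8], 8) -> 2  [called from index_entries, line 21]
  settle_round(51, 2) -> 1  [called from index_entries, line 22]
  index_entries([7, 8, 9, 7, 2, 3, 7, 8], 8) -> 1  [called from main, line 43]
  scan_readings([7, 8, 9, 7, 2, 3, 7, 8], 8) -> 1  [called from pack_ledger, line 30]
  pack_ledger([7, 8, 9, 7, 2, 3, 7, 8], 8) -> 11  [called from main, line 44]
  sum_active(1, 11) -> 0  [called from main, line 45]
Log line origins:
  1: emitted by main (line 42)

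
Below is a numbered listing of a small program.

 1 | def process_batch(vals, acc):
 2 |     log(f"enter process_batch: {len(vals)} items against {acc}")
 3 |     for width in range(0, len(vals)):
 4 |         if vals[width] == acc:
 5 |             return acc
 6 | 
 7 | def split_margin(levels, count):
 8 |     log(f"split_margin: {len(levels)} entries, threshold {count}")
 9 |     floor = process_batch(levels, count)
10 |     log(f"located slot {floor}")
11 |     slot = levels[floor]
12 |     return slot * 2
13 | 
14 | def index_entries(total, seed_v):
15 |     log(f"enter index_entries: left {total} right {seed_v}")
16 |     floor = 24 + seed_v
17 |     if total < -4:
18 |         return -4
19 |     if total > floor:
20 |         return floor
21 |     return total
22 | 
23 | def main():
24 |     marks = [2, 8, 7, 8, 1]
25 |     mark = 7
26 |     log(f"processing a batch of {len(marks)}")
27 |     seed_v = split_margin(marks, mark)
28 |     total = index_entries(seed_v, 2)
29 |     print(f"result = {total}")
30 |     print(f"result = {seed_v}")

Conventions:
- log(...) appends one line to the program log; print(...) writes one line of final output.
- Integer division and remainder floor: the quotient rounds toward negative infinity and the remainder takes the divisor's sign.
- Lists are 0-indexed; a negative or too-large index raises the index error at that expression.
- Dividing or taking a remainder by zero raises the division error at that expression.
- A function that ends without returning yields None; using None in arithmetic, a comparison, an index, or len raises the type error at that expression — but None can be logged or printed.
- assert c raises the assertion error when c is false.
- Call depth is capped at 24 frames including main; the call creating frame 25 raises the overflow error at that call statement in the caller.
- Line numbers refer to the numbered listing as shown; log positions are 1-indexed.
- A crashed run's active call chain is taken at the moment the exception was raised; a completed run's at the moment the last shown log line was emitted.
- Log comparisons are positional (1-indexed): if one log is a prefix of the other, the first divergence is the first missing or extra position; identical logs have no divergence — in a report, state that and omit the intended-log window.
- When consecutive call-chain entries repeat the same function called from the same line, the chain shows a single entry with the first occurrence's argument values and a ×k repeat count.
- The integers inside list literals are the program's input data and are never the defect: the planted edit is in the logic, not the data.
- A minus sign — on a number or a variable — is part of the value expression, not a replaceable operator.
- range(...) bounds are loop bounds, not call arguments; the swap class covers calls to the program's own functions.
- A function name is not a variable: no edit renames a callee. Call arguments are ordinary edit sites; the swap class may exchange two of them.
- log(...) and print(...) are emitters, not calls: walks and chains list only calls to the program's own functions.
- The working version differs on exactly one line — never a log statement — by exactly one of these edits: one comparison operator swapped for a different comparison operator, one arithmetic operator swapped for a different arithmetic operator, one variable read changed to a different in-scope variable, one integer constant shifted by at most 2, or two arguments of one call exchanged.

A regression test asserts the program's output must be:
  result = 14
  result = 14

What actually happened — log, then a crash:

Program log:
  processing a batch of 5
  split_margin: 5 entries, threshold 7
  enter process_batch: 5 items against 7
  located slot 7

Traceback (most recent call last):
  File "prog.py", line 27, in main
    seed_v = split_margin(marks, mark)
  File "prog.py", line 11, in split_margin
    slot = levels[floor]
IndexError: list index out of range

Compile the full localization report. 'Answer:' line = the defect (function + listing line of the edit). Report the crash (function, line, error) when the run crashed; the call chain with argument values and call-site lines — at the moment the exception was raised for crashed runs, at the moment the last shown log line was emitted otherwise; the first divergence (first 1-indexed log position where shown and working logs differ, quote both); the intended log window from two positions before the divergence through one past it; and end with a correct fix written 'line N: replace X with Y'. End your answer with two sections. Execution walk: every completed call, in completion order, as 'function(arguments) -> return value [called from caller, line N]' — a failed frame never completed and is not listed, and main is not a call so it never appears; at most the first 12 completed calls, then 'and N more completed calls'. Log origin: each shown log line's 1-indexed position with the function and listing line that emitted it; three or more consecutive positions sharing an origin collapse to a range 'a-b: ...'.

Answer: the defect is in process_batch at line 5.
The tell: The log first diverges at position 4: the faulty run prints 'located slot 7' where the working version prints 'located slot 2'.
Crash: split_margin, line 11, IndexError.
Call chain: main -> split_margin([2, 8, 7, 8, 1], 7) (called at line 27).
First divergence: position 4; shown 'located slot 7' vs intended 'located slot 2'.
Intended log window:
  2: split_margin: 5 entries, threshold 7
  3: enter process_batch: 5 items against 7
  4: located slot 2
  5: enter index_entries: left 14 right 2
Execution walk:
  process_batch([2, 8, 7, 8, 1], 7) -> 7  [called from split_margin, line 9]
Origin of each log line:
  1: logged in main at line 26
  2: logged in split_margin at line 8
  3: logged in process_batch at line 2
  4: logged in split_margin at line 10
A correct fix: line 5: replace `acc` with `width`.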